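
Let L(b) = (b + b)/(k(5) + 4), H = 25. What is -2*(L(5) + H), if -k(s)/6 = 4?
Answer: -49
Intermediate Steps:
k(s) = -24 (k(s) = -6*4 = -24)
L(b) = -b/10 (L(b) = (b + b)/(-24 + 4) = (2*b)/(-20) = (2*b)*(-1/20) = -b/10)
-2*(L(5) + H) = -2*(-1/10*5 + 25) = -2*(-1/2 + 25) = -2*49/2 = -49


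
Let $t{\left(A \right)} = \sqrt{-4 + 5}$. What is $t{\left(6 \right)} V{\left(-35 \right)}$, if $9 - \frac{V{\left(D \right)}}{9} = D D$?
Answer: $-10944$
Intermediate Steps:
$t{\left(A \right)} = 1$ ($t{\left(A \right)} = \sqrt{1} = 1$)
$V{\left(D \right)} = 81 - 9 D^{2}$ ($V{\left(D \right)} = 81 - 9 D D = 81 - 9 D^{2}$)
$t{\left(6 \right)} V{\left(-35 \right)} = 1 \left(81 - 9 \left(-35\right)^{2}\right) = 1 \left(81 - 11025\right) = 1 \left(-10944\right) = -10944$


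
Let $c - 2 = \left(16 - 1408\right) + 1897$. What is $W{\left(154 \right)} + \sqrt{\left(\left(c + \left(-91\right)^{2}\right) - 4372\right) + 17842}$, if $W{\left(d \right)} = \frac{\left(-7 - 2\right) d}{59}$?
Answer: $- \frac{1386}{59} + \sqrt{22258} \approx 125.7$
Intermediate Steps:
$c = 507$ ($c = 2 + \left(\left(16 - 1408\right) + 1897\right) = 2 + \left(-1392 + 1897\right) = 2 + 505 = 507$)
$W{\left(d \right)} = - \frac{9 d}{59}$ ($W{\left(d \right)} = - 9 d \frac{1}{59} = - \frac{9 d}{59}$)
$W{\left(154 \right)} + \sqrt{\left(\left(c + \left(-91\right)^{2}\right) - 4372\right) + 17842} = \left(- \frac{9}{59}\right) 154 + \sqrt{\left(\left(507 + \left(-91\right)^{2}\right) - 4372\right) + 17842} = - \frac{1386}{59} + \sqrt{\left(\left(507 + 8281\right) - 4372\right) + 17842} = - \frac{1386}{59} + \sqrt{\left(8788 - 4372\right) + 17842} = - \frac{1386}{59} + \sqrt{4416 + 17842} = - \frac{1386}{59} + \sqrt{22258}$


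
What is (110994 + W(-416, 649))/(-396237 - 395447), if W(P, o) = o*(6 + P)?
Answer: 38774/197921 ≈ 0.19591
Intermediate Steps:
(110994 + W(-416, 649))/(-396237 - 395447) = (110994 + 649*(6 - 416))/(-396237 - 395447) = (110994 + 649*(-410))/(-791684) = (110994 - 266090)*(-1/791684) = -155096*(-1/791684) = 38774/197921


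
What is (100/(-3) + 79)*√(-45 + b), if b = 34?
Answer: 137*I*√11/3 ≈ 151.46*I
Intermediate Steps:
(100/(-3) + 79)*√(-45 + b) = (100/(-3) + 79)*√(-45 + 34) = (100*(-⅓) + 79)*√(-11) = (-100/3 + 79)*(I*√11) = 137*(I*√11)/3 = 137*I*√11/3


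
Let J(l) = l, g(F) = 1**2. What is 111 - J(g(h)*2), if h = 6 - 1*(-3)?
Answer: 109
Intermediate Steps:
h = 9 (h = 6 + 3 = 9)
g(F) = 1
111 - J(g(h)*2) = 111 - 2 = 109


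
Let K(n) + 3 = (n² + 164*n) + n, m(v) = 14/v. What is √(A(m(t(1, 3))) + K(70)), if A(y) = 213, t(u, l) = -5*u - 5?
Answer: 14*√85 ≈ 129.07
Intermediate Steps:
t(u, l) = -5 - 5*u
K(n) = -3 + n² + 165*n (K(n) = -3 + ((n² + 164*n) + n) = -3 + (n² + 165*n) = -3 + n² + 165*n)
√(A(m(t(1, 3))) + K(70)) = √(213 + (-3 + 70² + 165*70)) = √(213 + (-3 + 4900 + 11550)) = √(213 + 16447) = √16660 = 14*√85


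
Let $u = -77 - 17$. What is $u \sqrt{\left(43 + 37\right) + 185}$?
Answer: $- 94 \sqrt{265} \approx -1530.2$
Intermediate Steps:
$u = -94$
$u \sqrt{\left(43 + 37\right) + 185} = - 94 \sqrt{\left(43 + 37\right) + 185} = - 94 \sqrt{80 + 185} = - 94 \sqrt{265}$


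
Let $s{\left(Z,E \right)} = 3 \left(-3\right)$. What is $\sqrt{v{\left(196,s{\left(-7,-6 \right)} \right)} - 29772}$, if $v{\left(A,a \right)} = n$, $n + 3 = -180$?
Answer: $i \sqrt{29955} \approx 173.08 i$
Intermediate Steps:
$s{\left(Z,E \right)} = -9$
$n = -183$ ($n = -3 - 180 = -183$)
$v{\left(A,a \right)} = -183$
$\sqrt{v{\left(196,s{\left(-7,-6 \right)} \right)} - 29772} = \sqrt{-183 - 29772} = \sqrt{-29955} = i \sqrt{29955}$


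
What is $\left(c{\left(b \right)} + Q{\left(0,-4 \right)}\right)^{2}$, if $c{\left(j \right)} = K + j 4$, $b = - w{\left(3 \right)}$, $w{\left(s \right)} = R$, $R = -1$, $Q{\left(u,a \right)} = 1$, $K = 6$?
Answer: $121$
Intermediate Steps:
$w{\left(s \right)} = -1$
$b = 1$ ($b = \left(-1\right) \left(-1\right) = 1$)
$c{\left(j \right)} = 6 + 4 j$ ($c{\left(j \right)} = 6 + j 4 = 6 + 4 j$)
$\left(c{\left(b \right)} + Q{\left(0,-4 \right)}\right)^{2} = \left(\left(6 + 4 \cdot 1\right) + 1\right)^{2} = \left(\left(6 + 4\right) + 1\right)^{2} = \left(10 + 1\right)^{2} = 11^{2} = 121$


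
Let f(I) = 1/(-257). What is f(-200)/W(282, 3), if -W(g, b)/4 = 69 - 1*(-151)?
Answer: 1/226160 ≈ 4.4217e-6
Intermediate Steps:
f(I) = -1/257
W(g, b) = -880 (W(g, b) = -4*(69 - 1*(-151)) = -4*(69 + 151) = -4*220 = -880)
f(-200)/W(282, 3) = -1/257/(-880) = -1/257*(-1/880) = 1/226160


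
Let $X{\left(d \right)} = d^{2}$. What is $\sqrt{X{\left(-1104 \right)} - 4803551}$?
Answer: $i \sqrt{3584735} \approx 1893.3 i$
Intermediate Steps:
$\sqrt{X{\left(-1104 \right)} - 4803551} = \sqrt{\left(-1104\right)^{2} - 4803551} = \sqrt{1218816 - 4803551} = \sqrt{-3584735} = i \sqrt{3584735}$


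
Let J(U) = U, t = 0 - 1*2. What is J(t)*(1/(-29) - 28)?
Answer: 1626/29 ≈ 56.069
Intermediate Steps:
t = -2 (t = 0 - 2 = -2)
J(t)*(1/(-29) - 28) = -2*(1/(-29) - 28) = -2*(-1/29 - 28) = -2*(-813/29) = 1626/29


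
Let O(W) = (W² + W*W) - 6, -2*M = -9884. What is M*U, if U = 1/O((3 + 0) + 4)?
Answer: 2471/46 ≈ 53.717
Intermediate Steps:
M = 4942 (M = -½*(-9884) = 4942)
O(W) = -6 + 2*W² (O(W) = (W² + W²) - 6 = 2*W² - 6 = -6 + 2*W²)
U = 1/92 (U = 1/(-6 + 2*((3 + 0) + 4)²) = 1/(-6 + 2*(3 + 4)²) = 1/(-6 + 2*7²) = 1/(-6 + 2*49) = 1/(-6 + 98) = 1/92 ≈ 0.010870)
M*U = 4942*(1/92) = 2471/46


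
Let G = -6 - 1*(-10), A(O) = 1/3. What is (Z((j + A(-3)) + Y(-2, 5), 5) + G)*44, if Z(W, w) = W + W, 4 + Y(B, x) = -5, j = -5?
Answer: -3080/3 ≈ -1026.7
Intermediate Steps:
Y(B, x) = -9 (Y(B, x) = -4 - 5 = -9)
A(O) = 1/3 (A(O) = 1*(1/3) = 1/3)
G = 4 (G = -6 + 10 = 4)
Z(W, w) = 2*W
(Z((j + A(-3)) + Y(-2, 5), 5) + G)*44 = (2*((-5 + 1/3) - 9) + 4)*44 = (2*(-14/3 - 9) + 4)*44 = (2*(-41/3) + 4)*44 = (-82/3 + 4)*44 = -70/3*44 = -3080/3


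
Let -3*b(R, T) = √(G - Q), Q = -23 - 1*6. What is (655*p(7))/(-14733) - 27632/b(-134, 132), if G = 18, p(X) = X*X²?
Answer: -224665/14733 + 82896*√47/47 ≈ 12076.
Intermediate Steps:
Q = -29 (Q = -23 - 6 = -29)
p(X) = X³
b(R, T) = -√47/3 (b(R, T) = -√(18 - 1*(-29))/3 = -√(18 + 29)/3 = -√47/3)
(655*p(7))/(-14733) - 27632/b(-134, 132) = (655*7³)/(-14733) - 27632*(-3*√47/47) = (655*343)*(-1/14733) - (-82896)*√47/47 = 224665*(-1/14733) + 82896*√47/47 = -224665/14733 + 82896*√47/47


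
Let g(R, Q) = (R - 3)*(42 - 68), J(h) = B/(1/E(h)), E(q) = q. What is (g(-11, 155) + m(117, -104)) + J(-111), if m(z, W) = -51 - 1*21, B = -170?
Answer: 19162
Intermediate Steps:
m(z, W) = -72 (m(z, W) = -51 - 21 = -72)
J(h) = -170*h
g(R, Q) = 78 - 26*R (g(R, Q) = (-3 + R)*(-26) = 78 - 26*R)
(g(-11, 155) + m(117, -104)) + J(-111) = ((78 - 26*(-11)) - 72) - 170*(-111) = ((78 + 286) - 72) + 18870 = (364 - 72) + 18870 = 292 + 18870 = 19162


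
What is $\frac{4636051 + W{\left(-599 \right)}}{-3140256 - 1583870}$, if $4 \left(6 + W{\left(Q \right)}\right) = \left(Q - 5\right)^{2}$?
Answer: $- \frac{4727249}{4724126} \approx -1.0007$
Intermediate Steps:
$W{\left(Q \right)} = -6 + \frac{\left(-5 + Q\right)^{2}}{4}$ ($W{\left(Q \right)} = -6 + \frac{\left(Q - 5\right)^{2}}{4} = -6 + \frac{\left(-5 + Q\right)^{2}}{4}$)
$\frac{4636051 + W{\left(-599 \right)}}{-3140256 - 1583870} = \frac{4636051 - \left(6 - \frac{\left(-5 - 599\right)^{2}}{4}\right)}{-3140256 - 1583870} = \frac{4636051 - \left(6 - \frac{\left(-604\right)^{2}}{4}\right)}{-4724126} = \left(4636051 + \left(-6 + \frac{1}{4} \cdot 364816\right)\right) \left(- \frac{1}{4724126}\right) = \left(4636051 + \left(-6 + 91204\right)\right) \left(- \frac{1}{4724126}\right) = \left(4636051 + 91198\right) \left(- \frac{1}{4724126}\right) = 4727249 \left(- \frac{1}{4724126}\right) = - \frac{4727249}{4724126}$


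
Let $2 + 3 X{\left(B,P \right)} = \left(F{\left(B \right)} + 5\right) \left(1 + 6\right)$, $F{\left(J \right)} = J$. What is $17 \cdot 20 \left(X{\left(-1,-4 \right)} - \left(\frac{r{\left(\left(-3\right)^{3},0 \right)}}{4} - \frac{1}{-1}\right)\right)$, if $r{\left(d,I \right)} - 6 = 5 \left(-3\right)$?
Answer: $\frac{10115}{3} \approx 3371.7$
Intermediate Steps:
$r{\left(d,I \right)} = -9$ ($r{\left(d,I \right)} = 6 + 5 \left(-3\right) = 6 - 15 = -9$)
$X{\left(B,P \right)} = 11 + \frac{7 B}{3}$ ($X{\left(B,P \right)} = - \frac{2}{3} + \frac{\left(B + 5\right) \left(1 + 6\right)}{3} = - \frac{2}{3} + \frac{\left(5 + B\right) 7}{3} = - \frac{2}{3} + \frac{35 + 7 B}{3} = - \frac{2}{3} + \left(\frac{35}{3} + \frac{7 B}{3}\right) = 11 + \frac{7 B}{3}$)
$17 \cdot 20 \left(X{\left(-1,-4 \right)} - \left(\frac{r{\left(\left(-3\right)^{3},0 \right)}}{4} - \frac{1}{-1}\right)\right) = 17 \cdot 20 \left(\left(11 + \frac{7}{3} \left(-1\right)\right) - \left(- \frac{9}{4} - \frac{1}{-1}\right)\right) = 340 \left(\left(11 - \frac{7}{3}\right) - \left(\left(-9\right) \frac{1}{4} - -1\right)\right) = 340 \left(\frac{26}{3} - \left(- \frac{9}{4} + 1\right)\right) = 340 \left(\frac{26}{3} - - \frac{5}{4}\right) = 340 \left(\frac{26}{3} + \frac{5}{4}\right) = 340 \cdot \frac{119}{12} = \frac{10115}{3}$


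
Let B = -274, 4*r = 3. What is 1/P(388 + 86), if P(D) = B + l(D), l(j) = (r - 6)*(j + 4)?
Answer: -2/5567 ≈ -0.00035926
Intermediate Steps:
r = 3/4 (r = (1/4)*3 = 3/4 ≈ 0.75000)
l(j) = -21 - 21*j/4 (l(j) = (3/4 - 6)*(j + 4) = -21*(4 + j)/4 = -21 - 21*j/4)
P(D) = -295 - 21*D/4 (P(D) = -274 + (-21 - 21*D/4) = -295 - 21*D/4)
1/P(388 + 86) = 1/(-295 - 21*(388 + 86)/4) = 1/(-295 - 21/4*474) = 1/(-295 - 4977/2) = 1/(-5567/2) = -2/5567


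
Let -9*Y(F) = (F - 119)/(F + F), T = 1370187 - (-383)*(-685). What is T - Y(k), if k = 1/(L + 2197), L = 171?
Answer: 19659185/18 ≈ 1.0922e+6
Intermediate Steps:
k = 1/2368 (k = 1/(171 + 2197) = 1/2368 ≈ 0.00042230)
T = 1107832 (T = 1370187 - 1*262355 = 1370187 - 262355 = 1107832)
Y(F) = -(-119 + F)/(18*F) (Y(F) = -(F - 119)/(9*(F + F)) = -(-119 + F)/(9*(2*F)) = -(-119 + F)*1/(2*F)/9 = -(-119 + F)/(18*F))
T - Y(k) = 1107832 - (119 - 1*1/2368)/(18*1/2368) = 1107832 - 2368*(119 - 1/2368)/18 = 1107832 - 2368*281791/(18*2368) = 1107832 - 1*281791/18 = 1107832 - 281791/18 = 19659185/18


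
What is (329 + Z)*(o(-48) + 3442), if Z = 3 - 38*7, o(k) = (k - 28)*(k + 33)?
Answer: 302412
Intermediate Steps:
o(k) = (-28 + k)*(33 + k)
Z = -263 (Z = 3 - 19*14 = 3 - 266 = -263)
(329 + Z)*(o(-48) + 3442) = (329 - 263)*((-924 + (-48)**2 + 5*(-48)) + 3442) = 66*((-924 + 2304 - 240) + 3442) = 66*(1140 + 3442) = 66*4582 = 302412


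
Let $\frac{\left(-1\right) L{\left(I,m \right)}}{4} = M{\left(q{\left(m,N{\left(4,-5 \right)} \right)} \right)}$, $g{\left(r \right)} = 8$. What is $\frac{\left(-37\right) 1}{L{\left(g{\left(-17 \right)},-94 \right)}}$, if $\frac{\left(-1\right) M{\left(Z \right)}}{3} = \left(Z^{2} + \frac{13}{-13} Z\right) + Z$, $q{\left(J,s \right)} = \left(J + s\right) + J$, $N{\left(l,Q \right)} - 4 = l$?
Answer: $- \frac{37}{388800} \approx -9.5165 \cdot 10^{-5}$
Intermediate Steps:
$N{\left(l,Q \right)} = 4 + l$
$q{\left(J,s \right)} = s + 2 J$
$M{\left(Z \right)} = - 3 Z^{2}$ ($M{\left(Z \right)} = - 3 \left(\left(Z^{2} + \frac{13}{-13} Z\right) + Z\right) = - 3 \left(\left(Z^{2} + 13 \left(- \frac{1}{13}\right) Z\right) + Z\right) = - 3 \left(\left(Z^{2} - Z\right) + Z\right) = - 3 Z^{2}$)
$L{\left(I,m \right)} = 12 \left(8 + 2 m\right)^{2}$ ($L{\left(I,m \right)} = - 4 \left(- 3 \left(\left(4 + 4\right) + 2 m\right)^{2}\right) = - 4 \left(- 3 \left(8 + 2 m\right)^{2}\right) = 12 \left(8 + 2 m\right)^{2}$)
$\frac{\left(-37\right) 1}{L{\left(g{\left(-17 \right)},-94 \right)}} = \frac{\left(-37\right) 1}{48 \left(4 - 94\right)^{2}} = - \frac{37}{48 \left(-90\right)^{2}} = - \frac{37}{48 \cdot 8100} = - \frac{37}{388800}$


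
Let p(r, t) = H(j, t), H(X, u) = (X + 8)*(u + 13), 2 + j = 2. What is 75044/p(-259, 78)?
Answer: 18761/182 ≈ 103.08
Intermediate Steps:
j = 0 (j = -2 + 2 = 0)
H(X, u) = (8 + X)*(13 + u)
p(r, t) = 104 + 8*t (p(r, t) = 104 + 8*t + 13*0 + 0*t = 104 + 8*t + 0 + 0 = 104 + 8*t)
75044/p(-259, 78) = 75044/(104 + 8*78) = 75044/(104 + 624) = 75044/728 = 75044*(1/728) = 18761/182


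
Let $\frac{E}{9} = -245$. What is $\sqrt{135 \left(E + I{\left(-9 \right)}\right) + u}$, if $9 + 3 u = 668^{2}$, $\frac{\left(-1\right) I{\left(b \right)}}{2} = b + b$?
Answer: $\frac{i \sqrt{1296690}}{3} \approx 379.57 i$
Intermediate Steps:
$I{\left(b \right)} = - 4 b$ ($I{\left(b \right)} = - 2 \left(b + b\right) = - 2 \cdot 2 b = - 4 b$)
$E = -2205$ ($E = 9 \left(-245\right) = -2205$)
$u = \frac{446215}{3}$ ($u = -3 + \frac{668^{2}}{3} = -3 + \frac{1}{3} \cdot 446224 = -3 + \frac{446224}{3} = \frac{446215}{3} \approx 1.4874 \cdot 10^{5}$)
$\sqrt{135 \left(E + I{\left(-9 \right)}\right) + u} = \sqrt{135 \left(-2205 - -36\right) + \frac{446215}{3}} = \sqrt{135 \left(-2205 + 36\right) + \frac{446215}{3}} = \sqrt{135 \left(-2169\right) + \frac{446215}{3}} = \sqrt{-292815 + \frac{446215}{3}} = \sqrt{- \frac{432230}{3}} = \frac{i \sqrt{1296690}}{3}$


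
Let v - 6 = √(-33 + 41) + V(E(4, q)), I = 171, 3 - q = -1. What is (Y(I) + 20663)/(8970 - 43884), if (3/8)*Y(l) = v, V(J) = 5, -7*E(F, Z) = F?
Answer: -2699/4554 - 8*√2/52371 ≈ -0.59288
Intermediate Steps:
q = 4 (q = 3 - 1*(-1) = 3 + 1 = 4)
E(F, Z) = -F/7
v = 11 + 2*√2 (v = 6 + (√(-33 + 41) + 5) = 6 + (√8 + 5) = 6 + (2*√2 + 5) = 6 + (5 + 2*√2) = 11 + 2*√2 ≈ 13.828)
Y(l) = 88/3 + 16*√2/3 (Y(l) = 8*(11 + 2*√2)/3 = 88/3 + 16*√2/3)
(Y(I) + 20663)/(8970 - 43884) = ((88/3 + 16*√2/3) + 20663)/(8970 - 43884) = (62077/3 + 16*√2/3)/(-34914) = (62077/3 + 16*√2/3)*(-1/34914) = -2699/4554 - 8*√2/52371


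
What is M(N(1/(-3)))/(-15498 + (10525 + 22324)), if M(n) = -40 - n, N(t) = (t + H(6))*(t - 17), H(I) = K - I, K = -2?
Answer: -1660/156159 ≈ -0.010630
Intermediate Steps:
H(I) = -2 - I
N(t) = (-17 + t)*(-8 + t) (N(t) = (t + (-2 - 1*6))*(t - 17) = (t + (-2 - 6))*(-17 + t) = (t - 8)*(-17 + t) = (-8 + t)*(-17 + t) = (-17 + t)*(-8 + t))
M(N(1/(-3)))/(-15498 + (10525 + 22324)) = (-40 - (136 + (1/(-3))**2 - 25/(-3)))/(-15498 + (10525 + 22324)) = (-40 - (136 + (-1/3)**2 - 25*(-1/3)))/(-15498 + 32849) = (-40 - (136 + 1/9 + 25/3))/17351 = (-40 - 1*1300/9)*(1/17351) = (-40 - 1300/9)*(1/17351) = -1660/9*1/17351 = -1660/156159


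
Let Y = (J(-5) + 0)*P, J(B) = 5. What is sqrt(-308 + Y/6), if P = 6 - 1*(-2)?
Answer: 2*I*sqrt(678)/3 ≈ 17.359*I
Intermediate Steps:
P = 8 (P = 6 + 2 = 8)
Y = 40 (Y = (5 + 0)*8 = 5*8 = 40)
sqrt(-308 + Y/6) = sqrt(-308 + 40/6) = sqrt(-308 + 40*(1/6)) = sqrt(-308 + 20/3) = sqrt(-904/3) = 2*I*sqrt(678)/3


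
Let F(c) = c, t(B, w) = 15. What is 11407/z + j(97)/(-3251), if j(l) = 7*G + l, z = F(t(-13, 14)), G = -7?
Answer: 37083437/48765 ≈ 760.45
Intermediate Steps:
z = 15
j(l) = -49 + l (j(l) = 7*(-7) + l = -49 + l)
11407/z + j(97)/(-3251) = 11407/15 + (-49 + 97)/(-3251) = 11407*(1/15) + 48*(-1/3251) = 11407/15 - 48/3251 = 37083437/48765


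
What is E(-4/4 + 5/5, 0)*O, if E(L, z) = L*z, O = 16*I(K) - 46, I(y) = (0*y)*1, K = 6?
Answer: 0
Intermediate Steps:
I(y) = 0 (I(y) = 0*1 = 0)
O = -46 (O = 16*0 - 46 = 0 - 46 = -46)
E(-4/4 + 5/5, 0)*O = ((-4/4 + 5/5)*0)*(-46) = ((-4*1/4 + 5*(1/5))*0)*(-46) = ((-1 + 1)*0)*(-46) = (0*0)*(-46) = 0*(-46) = 0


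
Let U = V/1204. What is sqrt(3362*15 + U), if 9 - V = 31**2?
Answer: 2*sqrt(23310902)/43 ≈ 224.56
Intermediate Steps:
V = -952 (V = 9 - 1*31**2 = 9 - 1*961 = 9 - 961 = -952)
U = -34/43 (U = -952/1204 = -952*1/1204 = -34/43 ≈ -0.79070)
sqrt(3362*15 + U) = sqrt(3362*15 - 34/43) = sqrt(50430 - 34/43) = sqrt(2168456/43) = 2*sqrt(23310902)/43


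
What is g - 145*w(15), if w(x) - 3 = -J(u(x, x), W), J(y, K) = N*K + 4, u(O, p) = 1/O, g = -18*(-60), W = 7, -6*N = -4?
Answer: 5705/3 ≈ 1901.7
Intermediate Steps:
N = ⅔ (N = -⅙*(-4) = ⅔ ≈ 0.66667)
g = 1080
J(y, K) = 4 + 2*K/3 (J(y, K) = 2*K/3 + 4 = 4 + 2*K/3)
w(x) = -17/3 (w(x) = 3 - (4 + (⅔)*7) = 3 - (4 + 14/3) = 3 - 1*26/3 = 3 - 26/3 = -17/3)
g - 145*w(15) = 1080 - 145*(-17/3) = 1080 + 2465/3 = 5705/3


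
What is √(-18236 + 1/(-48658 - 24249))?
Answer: I*√96932193388071/72907 ≈ 135.04*I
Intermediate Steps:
√(-18236 + 1/(-48658 - 24249)) = √(-18236 + 1/(-72907)) = √(-18236 - 1/72907) = √(-1329532053/72907) = I*√96932193388071/72907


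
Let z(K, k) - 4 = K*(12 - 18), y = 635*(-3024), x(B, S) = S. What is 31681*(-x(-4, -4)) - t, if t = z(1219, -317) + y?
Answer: 2054274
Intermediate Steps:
y = -1920240
z(K, k) = 4 - 6*K (z(K, k) = 4 + K*(12 - 18) = 4 + K*(-6) = 4 - 6*K)
t = -1927550 (t = (4 - 6*1219) - 1920240 = (4 - 7314) - 1920240 = -7310 - 1920240 = -1927550)
31681*(-x(-4, -4)) - t = 31681*(-1*(-4)) - 1*(-1927550) = 31681*4 + 1927550 = 126724 + 1927550 = 2054274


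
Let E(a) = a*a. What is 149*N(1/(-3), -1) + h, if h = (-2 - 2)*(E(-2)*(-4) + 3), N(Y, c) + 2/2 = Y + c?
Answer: -887/3 ≈ -295.67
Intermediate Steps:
E(a) = a**2
N(Y, c) = -1 + Y + c (N(Y, c) = -1 + (Y + c) = -1 + Y + c)
h = 52 (h = (-2 - 2)*((-2)**2*(-4) + 3) = -4*(4*(-4) + 3) = -4*(-16 + 3) = -4*(-13) = 52)
149*N(1/(-3), -1) + h = 149*(-1 + 1/(-3) - 1) + 52 = 149*(-1 - 1/3 - 1) + 52 = 149*(-7/3) + 52 = -1043/3 + 52 = -887/3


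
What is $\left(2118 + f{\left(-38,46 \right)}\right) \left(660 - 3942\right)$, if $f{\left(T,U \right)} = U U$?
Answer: $-13895988$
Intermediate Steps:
$f{\left(T,U \right)} = U^{2}$
$\left(2118 + f{\left(-38,46 \right)}\right) \left(660 - 3942\right) = \left(2118 + 46^{2}\right) \left(660 - 3942\right) = \left(2118 + 2116\right) \left(-3282\right) = 4234 \left(-3282\right) = -13895988$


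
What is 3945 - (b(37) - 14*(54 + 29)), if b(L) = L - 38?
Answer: 5108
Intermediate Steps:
b(L) = -38 + L
3945 - (b(37) - 14*(54 + 29)) = 3945 - ((-38 + 37) - 14*(54 + 29)) = 3945 - (-1 - 14*83) = 3945 - (-1 - 1162) = 3945 - 1*(-1163) = 3945 + 1163 = 5108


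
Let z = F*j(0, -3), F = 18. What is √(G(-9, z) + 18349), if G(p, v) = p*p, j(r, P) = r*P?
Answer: √18430 ≈ 135.76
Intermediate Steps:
j(r, P) = P*r
z = 0 (z = 18*(-3*0) = 18*0 = 0)
G(p, v) = p²
√(G(-9, z) + 18349) = √((-9)² + 18349) = √(81 + 18349) = √18430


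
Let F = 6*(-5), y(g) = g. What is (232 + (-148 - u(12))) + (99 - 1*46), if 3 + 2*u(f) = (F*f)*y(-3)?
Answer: -803/2 ≈ -401.50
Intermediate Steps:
F = -30
u(f) = -3/2 + 45*f (u(f) = -3/2 + (-30*f*(-3))/2 = -3/2 + (90*f)/2 = -3/2 + 45*f)
(232 + (-148 - u(12))) + (99 - 1*46) = (232 + (-148 - (-3/2 + 45*12))) + (99 - 1*46) = (232 + (-148 - (-3/2 + 540))) + (99 - 46) = (232 + (-148 - 1*1077/2)) + 53 = (232 + (-148 - 1077/2)) + 53 = (232 - 1373/2) + 53 = -909/2 + 53 = -803/2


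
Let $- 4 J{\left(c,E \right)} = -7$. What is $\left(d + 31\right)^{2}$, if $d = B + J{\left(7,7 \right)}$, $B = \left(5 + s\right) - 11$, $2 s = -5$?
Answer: $\frac{9409}{16} \approx 588.06$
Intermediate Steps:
$s = - \frac{5}{2}$ ($s = \frac{1}{2} \left(-5\right) = - \frac{5}{2} \approx -2.5$)
$J{\left(c,E \right)} = \frac{7}{4}$ ($J{\left(c,E \right)} = \left(- \frac{1}{4}\right) \left(-7\right) = \frac{7}{4}$)
$B = - \frac{17}{2}$ ($B = \left(5 - \frac{5}{2}\right) - 11 = \frac{5}{2} - 11 = - \frac{17}{2} \approx -8.5$)
$d = - \frac{27}{4}$ ($d = - \frac{17}{2} + \frac{7}{4} = - \frac{27}{4} \approx -6.75$)
$\left(d + 31\right)^{2} = \left(- \frac{27}{4} + 31\right)^{2} = \left(\frac{97}{4}\right)^{2} = \frac{9409}{16}$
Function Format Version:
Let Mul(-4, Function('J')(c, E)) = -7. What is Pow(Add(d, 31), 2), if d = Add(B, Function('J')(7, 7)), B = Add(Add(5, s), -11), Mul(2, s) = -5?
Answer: Rational(9409, 16) ≈ 588.06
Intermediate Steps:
s = Rational(-5, 2) (s = Mul(Rational(1, 2), -5) = Rational(-5, 2) ≈ -2.5000)
Function('J')(c, E) = Rational(7, 4) (Function('J')(c, E) = Mul(Rational(-1, 4), -7) = Rational(7, 4))
B = Rational(-17, 2) (B = Add(Add(5, Rational(-5, 2)), -11) = Add(Rational(5, 2), -11) = Rational(-17, 2) ≈ -8.5000)
d = Rational(-27, 4) (d = Add(Rational(-17, 2), Rational(7, 4)) = Rational(-27, 4) ≈ -6.7500)
Pow(Add(d, 31), 2) = Pow(Add(Rational(-27, 4), 31), 2) = Pow(Rational(97, 4), 2) = Rational(9409, 16)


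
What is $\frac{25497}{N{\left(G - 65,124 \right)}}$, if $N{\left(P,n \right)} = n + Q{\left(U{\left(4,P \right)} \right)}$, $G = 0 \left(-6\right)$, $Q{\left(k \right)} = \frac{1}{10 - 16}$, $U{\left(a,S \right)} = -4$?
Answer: $\frac{152982}{743} \approx 205.9$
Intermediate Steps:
$Q{\left(k \right)} = - \frac{1}{6}$ ($Q{\left(k \right)} = \frac{1}{-6} = - \frac{1}{6}$)
$G = 0$
$N{\left(P,n \right)} = - \frac{1}{6} + n$ ($N{\left(P,n \right)} = n - \frac{1}{6} = - \frac{1}{6} + n$)
$\frac{25497}{N{\left(G - 65,124 \right)}} = \frac{25497}{- \frac{1}{6} + 124} = \frac{25497}{\frac{743}{6}} = 25497 \cdot \frac{6}{743} = \frac{152982}{743}$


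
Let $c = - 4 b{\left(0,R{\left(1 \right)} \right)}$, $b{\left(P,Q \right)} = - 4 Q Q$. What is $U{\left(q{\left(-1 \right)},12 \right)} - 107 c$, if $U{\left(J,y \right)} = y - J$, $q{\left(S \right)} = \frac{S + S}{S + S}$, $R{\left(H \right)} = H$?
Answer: $-1701$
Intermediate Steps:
$q{\left(S \right)} = 1$ ($q{\left(S \right)} = \frac{2 S}{2 S} = 2 S \frac{1}{2 S} = 1$)
$b{\left(P,Q \right)} = - 4 Q^{2}$
$c = 16$ ($c = - 4 \left(- 4 \cdot 1^{2}\right) = - 4 \left(\left(-4\right) 1\right) = \left(-4\right) \left(-4\right) = 16$)
$U{\left(q{\left(-1 \right)},12 \right)} - 107 c = \left(12 - 1\right) - 1712 = 11 - 1712 = -1701$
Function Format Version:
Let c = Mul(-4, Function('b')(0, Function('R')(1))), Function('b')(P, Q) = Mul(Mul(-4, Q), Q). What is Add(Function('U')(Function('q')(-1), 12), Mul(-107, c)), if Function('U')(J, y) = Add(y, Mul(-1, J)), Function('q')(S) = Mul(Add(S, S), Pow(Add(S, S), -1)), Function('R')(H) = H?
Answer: -1701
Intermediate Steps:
Function('q')(S) = 1 (Function('q')(S) = Mul(Mul(2, S), Pow(Mul(2, S), -1)) = Mul(Mul(2, S), Mul(Rational(1, 2), Pow(S, -1))) = 1)
Function('b')(P, Q) = Mul(-4, Pow(Q, 2))
c = 16 (c = Mul(-4, Mul(-4, Pow(1, 2))) = Mul(-4, Mul(-4, 1)) = Mul(-4, -4) = 16)
Add(Function('U')(Function('q')(-1), 12), Mul(-107, c)) = Add(Add(12, Mul(-1, 1)), Mul(-107, 16)) = Add(Add(12, -1), -1712) = Add(11, -1712) = -1701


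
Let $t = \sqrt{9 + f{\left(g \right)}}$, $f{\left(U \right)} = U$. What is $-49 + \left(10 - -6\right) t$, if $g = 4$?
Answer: $-49 + 16 \sqrt{13} \approx 8.6888$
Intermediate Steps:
$t = \sqrt{13}$ ($t = \sqrt{9 + 4} = \sqrt{13} \approx 3.6056$)
$-49 + \left(10 - -6\right) t = -49 + \left(10 - -6\right) \sqrt{13} = -49 + \left(10 + 6\right) \sqrt{13} = -49 + 16 \sqrt{13}$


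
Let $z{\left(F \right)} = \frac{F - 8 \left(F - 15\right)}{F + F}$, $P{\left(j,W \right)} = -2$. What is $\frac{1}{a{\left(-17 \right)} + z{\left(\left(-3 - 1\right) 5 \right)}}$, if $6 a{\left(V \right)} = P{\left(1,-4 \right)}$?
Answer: $- \frac{6}{41} \approx -0.14634$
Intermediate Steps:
$a{\left(V \right)} = - \frac{1}{3}$ ($a{\left(V \right)} = \frac{1}{6} \left(-2\right) = - \frac{1}{3}$)
$z{\left(F \right)} = \frac{120 - 7 F}{2 F}$ ($z{\left(F \right)} = \frac{F - 8 \left(-15 + F\right)}{2 F} = \left(F - \left(-120 + 8 F\right)\right) \frac{1}{2 F} = \left(120 - 7 F\right) \frac{1}{2 F} = \frac{120 - 7 F}{2 F}$)
$\frac{1}{a{\left(-17 \right)} + z{\left(\left(-3 - 1\right) 5 \right)}} = \frac{1}{- \frac{1}{3} - \left(\frac{7}{2} - \frac{60}{\left(-3 - 1\right) 5}\right)} = \frac{1}{- \frac{1}{3} - \left(\frac{7}{2} - \frac{60}{\left(-4\right) 5}\right)} = \frac{1}{- \frac{1}{3} - \left(\frac{7}{2} - \frac{60}{-20}\right)} = \frac{1}{- \frac{1}{3} + \left(- \frac{7}{2} + 60 \left(- \frac{1}{20}\right)\right)} = \frac{1}{- \frac{1}{3} - \frac{13}{2}} = \frac{1}{- \frac{41}{6}} = - \frac{6}{41}$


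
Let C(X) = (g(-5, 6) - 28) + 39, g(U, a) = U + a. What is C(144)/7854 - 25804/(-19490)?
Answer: 16908208/12756205 ≈ 1.3255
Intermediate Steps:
C(X) = 12 (C(X) = ((-5 + 6) - 28) + 39 = (1 - 28) + 39 = -27 + 39 = 12)
C(144)/7854 - 25804/(-19490) = 12/7854 - 25804/(-19490) = 12*(1/7854) - 25804*(-1/19490) = 2/1309 + 12902/9745 = 16908208/12756205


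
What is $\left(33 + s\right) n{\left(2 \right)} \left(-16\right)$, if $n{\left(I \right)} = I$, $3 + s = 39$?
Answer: $-2208$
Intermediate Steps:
$s = 36$ ($s = -3 + 39 = 36$)
$\left(33 + s\right) n{\left(2 \right)} \left(-16\right) = \left(33 + 36\right) 2 \left(-16\right) = 69 \cdot 2 \left(-16\right) = 138 \left(-16\right) = -2208$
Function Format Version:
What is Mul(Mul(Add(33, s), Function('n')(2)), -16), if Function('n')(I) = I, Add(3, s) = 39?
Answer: -2208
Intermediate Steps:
s = 36 (s = Add(-3, 39) = 36)
Mul(Mul(Add(33, s), Function('n')(2)), -16) = Mul(Mul(Add(33, 36), 2), -16) = Mul(Mul(69, 2), -16) = Mul(138, -16) = -2208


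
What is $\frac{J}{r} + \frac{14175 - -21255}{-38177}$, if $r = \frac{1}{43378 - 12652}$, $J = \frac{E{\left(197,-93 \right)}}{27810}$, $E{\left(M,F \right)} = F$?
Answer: $- \frac{2038458759}{19661155} \approx -103.68$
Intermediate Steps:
$J = - \frac{31}{9270}$ ($J = - \frac{93}{27810} = \left(-93\right) \frac{1}{27810} = - \frac{31}{9270} \approx -0.0033441$)
$r = \frac{1}{30726} \approx 3.2546 \cdot 10^{-5}$
$\frac{J}{r} + \frac{14175 - -21255}{-38177} = - \frac{31 \frac{1}{\frac{1}{30726}}}{9270} + \frac{14175 - -21255}{-38177} = \left(- \frac{31}{9270}\right) 30726 + \left(14175 + 21255\right) \left(- \frac{1}{38177}\right) = - \frac{52917}{515} + 35430 \left(- \frac{1}{38177}\right) = - \frac{52917}{515} - \frac{35430}{38177} = - \frac{2038458759}{19661155}$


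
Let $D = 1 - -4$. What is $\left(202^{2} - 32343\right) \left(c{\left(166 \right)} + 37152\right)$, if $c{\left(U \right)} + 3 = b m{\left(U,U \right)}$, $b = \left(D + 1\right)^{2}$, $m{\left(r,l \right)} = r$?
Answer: $364880625$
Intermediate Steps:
$D = 5$ ($D = 1 + 4 = 5$)
$b = 36$ ($b = \left(5 + 1\right)^{2} = 6^{2} = 36$)
$c{\left(U \right)} = -3 + 36 U$
$\left(202^{2} - 32343\right) \left(c{\left(166 \right)} + 37152\right) = \left(202^{2} - 32343\right) \left(\left(-3 + 36 \cdot 166\right) + 37152\right) = \left(40804 - 32343\right) \left(\left(-3 + 5976\right) + 37152\right) = 8461 \left(5973 + 37152\right) = 8461 \cdot 43125 = 364880625$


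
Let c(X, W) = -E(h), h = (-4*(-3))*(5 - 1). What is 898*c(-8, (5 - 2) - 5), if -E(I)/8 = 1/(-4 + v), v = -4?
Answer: -898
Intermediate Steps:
h = 48 (h = 12*4 = 48)
E(I) = 1 (E(I) = -8/(-4 - 4) = -8/(-8) = -8*(-1/8) = 1)
c(X, W) = -1 (c(X, W) = -1*1 = -1)
898*c(-8, (5 - 2) - 5) = 898*(-1) = -898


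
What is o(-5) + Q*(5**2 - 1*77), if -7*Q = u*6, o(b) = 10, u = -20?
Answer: -6170/7 ≈ -881.43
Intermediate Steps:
Q = 120/7 (Q = -(-20)*6/7 = -1/7*(-120) = 120/7 ≈ 17.143)
o(-5) + Q*(5**2 - 1*77) = 10 + 120*(5**2 - 1*77)/7 = 10 + 120*(25 - 77)/7 = 10 + (120/7)*(-52) = 10 - 6240/7 = -6170/7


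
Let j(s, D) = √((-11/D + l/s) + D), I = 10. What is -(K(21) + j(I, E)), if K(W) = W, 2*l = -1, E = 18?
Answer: -21 - √15605/30 ≈ -25.164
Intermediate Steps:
l = -½ (l = (½)*(-1) = -½ ≈ -0.50000)
j(s, D) = √(D - 11/D - 1/(2*s)) (j(s, D) = √((-11/D - 1/(2*s)) + D) = √(D - 11/D - 1/(2*s)))
-(K(21) + j(I, E)) = -(21 + √(-44/18 - 2/10 + 4*18)/2) = -(21 + √(-44*1/18 - 2*⅒ + 72)/2) = -(21 + √(-22/9 - ⅕ + 72)/2) = -(21 + √(3121/45)/2) = -(21 + (√15605/15)/2) = -(21 + √15605/30) = -21 - √15605/30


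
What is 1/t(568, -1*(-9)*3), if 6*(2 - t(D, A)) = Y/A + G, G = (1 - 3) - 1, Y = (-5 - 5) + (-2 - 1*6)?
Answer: 18/47 ≈ 0.38298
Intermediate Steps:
Y = -18 (Y = -10 + (-2 - 6) = -10 - 8 = -18)
G = -3 (G = -2 - 1 = -3)
t(D, A) = 5/2 + 3/A (t(D, A) = 2 - (-18/A - 3)/6 = 2 - (-3 - 18/A)/6 = 2 + (1/2 + 3/A) = 5/2 + 3/A)
1/t(568, -1*(-9)*3) = 1/(5/2 + 3/((-1*(-9)*3))) = 1/(5/2 + 3/((9*3))) = 1/(5/2 + 3/27) = 1/(5/2 + 3*(1/27)) = 1/(5/2 + 1/9) = 1/(47/18) = 18/47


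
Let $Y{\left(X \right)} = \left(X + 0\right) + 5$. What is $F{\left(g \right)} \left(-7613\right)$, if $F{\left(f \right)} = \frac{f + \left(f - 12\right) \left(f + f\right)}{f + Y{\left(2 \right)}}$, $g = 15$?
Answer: $- \frac{799365}{22} \approx -36335.0$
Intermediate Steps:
$Y{\left(X \right)} = 5 + X$ ($Y{\left(X \right)} = X + 5 = 5 + X$)
$F{\left(f \right)} = \frac{f + 2 f \left(-12 + f\right)}{7 + f}$ ($F{\left(f \right)} = \frac{f + \left(f - 12\right) \left(f + f\right)}{f + \left(5 + 2\right)} = \frac{f + \left(-12 + f\right) 2 f}{f + 7} = \frac{f + 2 f \left(-12 + f\right)}{7 + f}$)
$F{\left(g \right)} \left(-7613\right) = \frac{15 \left(-23 + 2 \cdot 15\right)}{7 + 15} \left(-7613\right) = \frac{15 \left(-23 + 30\right)}{22} \left(-7613\right) = 15 \cdot \frac{1}{22} \cdot 7 \left(-7613\right) = \frac{105}{22} \left(-7613\right) = - \frac{799365}{22}$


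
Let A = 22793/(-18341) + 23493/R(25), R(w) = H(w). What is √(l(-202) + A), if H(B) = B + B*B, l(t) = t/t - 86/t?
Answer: √2106658133579929358/240817330 ≈ 6.0271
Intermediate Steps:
l(t) = 1 - 86/t
H(B) = B + B²
R(w) = w*(1 + w)
A = 416069663/11921650 (A = 22793/(-18341) + 23493/((25*(1 + 25))) = 22793*(-1/18341) + 23493/((25*26)) = -22793/18341 + 23493/650 = 416069663/11921650 ≈ 34.900)
√(l(-202) + A) = √((-86 - 202)/(-202) + 416069663/11921650) = √(-1/202*(-288) + 416069663/11921650) = √(144/101 + 416069663/11921650) = √(43739753563/1204086650) = √2106658133579929358/240817330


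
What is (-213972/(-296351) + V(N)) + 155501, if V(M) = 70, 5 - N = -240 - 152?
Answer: 4191257763/26941 ≈ 1.5557e+5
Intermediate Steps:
N = 397 (N = 5 - (-240 - 152) = 5 - 1*(-392) = 5 + 392 = 397)
(-213972/(-296351) + V(N)) + 155501 = (-213972/(-296351) + 70) + 155501 = (-213972*(-1/296351) + 70) + 155501 = (19452/26941 + 70) + 155501 = 1905322/26941 + 155501 = 4191257763/26941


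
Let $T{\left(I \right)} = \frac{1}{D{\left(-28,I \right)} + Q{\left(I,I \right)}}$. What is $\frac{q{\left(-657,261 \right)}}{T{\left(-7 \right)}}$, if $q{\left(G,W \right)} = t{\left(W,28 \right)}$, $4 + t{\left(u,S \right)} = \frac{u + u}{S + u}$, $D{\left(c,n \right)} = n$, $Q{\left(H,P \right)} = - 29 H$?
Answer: $- \frac{124264}{289} \approx -429.98$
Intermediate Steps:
$t{\left(u,S \right)} = -4 + \frac{2 u}{S + u}$ ($t{\left(u,S \right)} = -4 + \frac{u + u}{S + u} = -4 + \frac{2 u}{S + u}$)
$q{\left(G,W \right)} = \frac{2 \left(-56 - W\right)}{28 + W}$ ($q{\left(G,W \right)} = \frac{2 \left(- W - 56\right)}{28 + W} = \frac{2 \left(-56 - W\right)}{28 + W}$)
$T{\left(I \right)} = - \frac{1}{28 I}$ ($T{\left(I \right)} = \frac{1}{I - 29 I} = \frac{1}{\left(-28\right) I} = - \frac{1}{28 I}$)
$\frac{q{\left(-657,261 \right)}}{T{\left(-7 \right)}} = \frac{2 \frac{1}{28 + 261} \left(-56 - 261\right)}{\left(- \frac{1}{28}\right) \frac{1}{-7}} = \frac{2 \cdot \frac{1}{289} \left(-56 - 261\right)}{\left(- \frac{1}{28}\right) \left(- \frac{1}{7}\right)} = 2 \cdot \frac{1}{289} \left(-317\right) \frac{1}{\frac{1}{196}} = \left(- \frac{634}{289}\right) 196 = - \frac{124264}{289}$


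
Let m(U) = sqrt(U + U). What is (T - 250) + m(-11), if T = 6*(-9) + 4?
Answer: -300 + I*sqrt(22) ≈ -300.0 + 4.6904*I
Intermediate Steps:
m(U) = sqrt(2)*sqrt(U) (m(U) = sqrt(2*U) = sqrt(2)*sqrt(U))
T = -50 (T = -54 + 4 = -50)
(T - 250) + m(-11) = (-50 - 250) + sqrt(2)*sqrt(-11) = -300 + sqrt(2)*(I*sqrt(11)) = -300 + I*sqrt(22)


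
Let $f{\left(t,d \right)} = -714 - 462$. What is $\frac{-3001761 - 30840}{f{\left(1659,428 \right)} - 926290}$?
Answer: $\frac{3032601}{927466} \approx 3.2698$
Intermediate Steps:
$f{\left(t,d \right)} = -1176$ ($f{\left(t,d \right)} = -714 - 462 = -1176$)
$\frac{-3001761 - 30840}{f{\left(1659,428 \right)} - 926290} = \frac{-3001761 - 30840}{-1176 - 926290} = \frac{-3001761 - 30840}{-927466} = \left(-3001761 - 30840\right) \left(- \frac{1}{927466}\right) = \left(-3032601\right) \left(- \frac{1}{927466}\right) = \frac{3032601}{927466}$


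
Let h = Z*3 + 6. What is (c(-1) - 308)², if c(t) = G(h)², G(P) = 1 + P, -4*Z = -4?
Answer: 43264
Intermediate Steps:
Z = 1 (Z = -¼*(-4) = 1)
h = 9 (h = 1*3 + 6 = 3 + 6 = 9)
c(t) = 100 (c(t) = (1 + 9)² = 10² = 100)
(c(-1) - 308)² = (100 - 308)² = (-208)² = 43264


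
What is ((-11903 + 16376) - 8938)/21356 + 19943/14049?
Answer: 2730631/2255868 ≈ 1.2105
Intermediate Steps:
((-11903 + 16376) - 8938)/21356 + 19943/14049 = (4473 - 8938)*(1/21356) + 19943*(1/14049) = -4465*1/21356 + 2849/2007 = -235/1124 + 2849/2007 = 2730631/2255868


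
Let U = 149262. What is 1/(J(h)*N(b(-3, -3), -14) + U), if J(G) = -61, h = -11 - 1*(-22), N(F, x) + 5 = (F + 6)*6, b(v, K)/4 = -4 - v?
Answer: 1/148835 ≈ 6.7189e-6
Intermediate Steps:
b(v, K) = -16 - 4*v (b(v, K) = 4*(-4 - v) = -16 - 4*v)
N(F, x) = 31 + 6*F (N(F, x) = -5 + (F + 6)*6 = -5 + (6 + F)*6 = -5 + (36 + 6*F) = 31 + 6*F)
h = 11 (h = -11 + 22 = 11)
1/(J(h)*N(b(-3, -3), -14) + U) = 1/(-61*(31 + 6*(-16 - 4*(-3))) + 149262) = 1/(-61*(31 + 6*(-16 + 12)) + 149262) = 1/(-61*(31 + 6*(-4)) + 149262) = 1/(-61*(31 - 24) + 149262) = 1/(-61*7 + 149262) = 1/(-427 + 149262) = 1/148835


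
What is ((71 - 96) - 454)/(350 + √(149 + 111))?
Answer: -16765/12224 + 479*√65/61120 ≈ -1.3083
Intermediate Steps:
((71 - 96) - 454)/(350 + √(149 + 111)) = (-25 - 454)/(350 + √260) = -479/(350 + 2*√65)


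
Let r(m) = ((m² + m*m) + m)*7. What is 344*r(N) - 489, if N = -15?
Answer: 1046991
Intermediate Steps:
r(m) = 7*m + 14*m² (r(m) = ((m² + m²) + m)*7 = (2*m² + m)*7 = (m + 2*m²)*7 = 7*m + 14*m²)
344*r(N) - 489 = 344*(7*(-15)*(1 + 2*(-15))) - 489 = 344*(7*(-15)*(1 - 30)) - 489 = 344*(7*(-15)*(-29)) - 489 = 344*3045 - 489 = 1047480 - 489 = 1046991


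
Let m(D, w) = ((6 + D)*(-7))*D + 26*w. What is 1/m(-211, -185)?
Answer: -1/307595 ≈ -3.2510e-6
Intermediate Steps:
m(D, w) = 26*w + D*(-42 - 7*D) (m(D, w) = (-42 - 7*D)*D + 26*w = D*(-42 - 7*D) + 26*w = 26*w + D*(-42 - 7*D))
1/m(-211, -185) = 1/(-42*(-211) - 7*(-211)**2 + 26*(-185)) = 1/(8862 - 7*44521 - 4810) = 1/(8862 - 311647 - 4810) = 1/(-307595) = -1/307595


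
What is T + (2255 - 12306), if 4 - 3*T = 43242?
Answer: -73391/3 ≈ -24464.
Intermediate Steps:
T = -43238/3 (T = 4/3 - ⅓*43242 = 4/3 - 14414 = -43238/3 ≈ -14413.)
T + (2255 - 12306) = -43238/3 + (2255 - 12306) = -43238/3 - 10051 = -73391/3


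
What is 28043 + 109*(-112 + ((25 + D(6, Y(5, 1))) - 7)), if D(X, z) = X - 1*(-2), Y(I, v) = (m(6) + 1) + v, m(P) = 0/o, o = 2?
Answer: 18669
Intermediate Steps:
m(P) = 0 (m(P) = 0/2 = 0*(½) = 0)
Y(I, v) = 1 + v (Y(I, v) = (0 + 1) + v = 1 + v)
D(X, z) = 2 + X (D(X, z) = X + 2 = 2 + X)
28043 + 109*(-112 + ((25 + D(6, Y(5, 1))) - 7)) = 28043 + 109*(-112 + ((25 + (2 + 6)) - 7)) = 28043 + 109*(-112 + ((25 + 8) - 7)) = 28043 + 109*(-112 + (33 - 7)) = 28043 + 109*(-112 + 26) = 28043 + 109*(-86) = 28043 - 9374 = 18669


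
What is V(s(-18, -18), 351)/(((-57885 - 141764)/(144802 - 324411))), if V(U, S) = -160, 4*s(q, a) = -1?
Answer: -28737440/199649 ≈ -143.94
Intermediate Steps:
s(q, a) = -¼ (s(q, a) = (¼)*(-1) = -¼)
V(s(-18, -18), 351)/(((-57885 - 141764)/(144802 - 324411))) = -160*(144802 - 324411)/(-57885 - 141764) = -160/((-199649/(-179609))) = -160/((-199649*(-1/179609))) = -160/199649/179609 = -160*179609/199649 = -28737440/199649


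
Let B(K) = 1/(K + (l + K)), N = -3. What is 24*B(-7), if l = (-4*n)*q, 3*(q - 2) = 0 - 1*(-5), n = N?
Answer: ⅘ ≈ 0.80000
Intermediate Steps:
n = -3
q = 11/3 (q = 2 + (0 - 1*(-5))/3 = 2 + (0 + 5)/3 = 2 + (⅓)*5 = 2 + 5/3 = 11/3 ≈ 3.6667)
l = 44 (l = -4*(-3)*(11/3) = 12*(11/3) = 44)
B(K) = 1/(44 + 2*K) (B(K) = 1/(K + (44 + K)) = 1/(44 + 2*K))
24*B(-7) = 24*(1/(2*(22 - 7))) = 24*((½)/15) = 24*((½)*(1/15)) = 24*(1/30) = ⅘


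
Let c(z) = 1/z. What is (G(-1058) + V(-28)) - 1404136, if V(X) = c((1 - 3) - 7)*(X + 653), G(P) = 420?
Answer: -12634069/9 ≈ -1.4038e+6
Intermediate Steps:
V(X) = -653/9 - X/9 (V(X) = (X + 653)/((1 - 3) - 7) = (653 + X)/(-2 - 7) = (653 + X)/(-9) = -(653 + X)/9 = -653/9 - X/9)
(G(-1058) + V(-28)) - 1404136 = (420 + (-653/9 - ⅑*(-28))) - 1404136 = (420 + (-653/9 + 28/9)) - 1404136 = (420 - 625/9) - 1404136 = 3155/9 - 1404136 = -12634069/9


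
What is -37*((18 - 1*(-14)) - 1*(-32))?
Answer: -2368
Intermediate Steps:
-37*((18 - 1*(-14)) - 1*(-32)) = -37*((18 + 14) + 32) = -37*(32 + 32) = -37*64 = -2368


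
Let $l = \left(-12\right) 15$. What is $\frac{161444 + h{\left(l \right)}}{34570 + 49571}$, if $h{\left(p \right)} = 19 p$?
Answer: $\frac{158024}{84141} \approx 1.8781$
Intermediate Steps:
$l = -180$
$\frac{161444 + h{\left(l \right)}}{34570 + 49571} = \frac{161444 + 19 \left(-180\right)}{34570 + 49571} = \frac{161444 - 3420}{84141} = 158024 \cdot \frac{1}{84141} = \frac{158024}{84141}$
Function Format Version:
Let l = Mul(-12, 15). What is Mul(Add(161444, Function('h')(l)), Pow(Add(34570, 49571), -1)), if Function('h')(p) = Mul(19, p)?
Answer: Rational(158024, 84141) ≈ 1.8781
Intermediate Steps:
l = -180
Mul(Add(161444, Function('h')(l)), Pow(Add(34570, 49571), -1)) = Mul(Add(161444, Mul(19, -180)), Pow(Add(34570, 49571), -1)) = Mul(Add(161444, -3420), Pow(84141, -1)) = Mul(158024, Rational(1, 84141)) = Rational(158024, 84141)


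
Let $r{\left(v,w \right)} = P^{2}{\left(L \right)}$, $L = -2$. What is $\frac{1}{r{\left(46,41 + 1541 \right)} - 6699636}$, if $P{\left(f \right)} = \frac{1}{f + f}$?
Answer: $- \frac{16}{107194175} \approx -1.4926 \cdot 10^{-7}$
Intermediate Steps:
$P{\left(f \right)} = \frac{1}{2 f}$
$r{\left(v,w \right)} = \frac{1}{16}$ ($r{\left(v,w \right)} = \left(\frac{1}{2 \left(-2\right)}\right)^{2} = \left(\frac{1}{2} \left(- \frac{1}{2}\right)\right)^{2} = \left(- \frac{1}{4}\right)^{2} = \frac{1}{16}$)
$\frac{1}{r{\left(46,41 + 1541 \right)} - 6699636} = \frac{1}{\frac{1}{16} - 6699636} = \frac{1}{- \frac{107194175}{16}} = - \frac{16}{107194175}$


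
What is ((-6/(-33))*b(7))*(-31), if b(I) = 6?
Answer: -372/11 ≈ -33.818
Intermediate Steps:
((-6/(-33))*b(7))*(-31) = (-6/(-33)*6)*(-31) = (-6*(-1/33)*6)*(-31) = ((2/11)*6)*(-31) = (12/11)*(-31) = -372/11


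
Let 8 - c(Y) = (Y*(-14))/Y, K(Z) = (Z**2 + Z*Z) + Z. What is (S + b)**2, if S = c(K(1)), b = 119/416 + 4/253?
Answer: 5509474589529/11077141504 ≈ 497.37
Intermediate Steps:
K(Z) = Z + 2*Z**2 (K(Z) = (Z**2 + Z**2) + Z = 2*Z**2 + Z = Z + 2*Z**2)
b = 31771/105248 (b = 119*(1/416) + 4*(1/253) = 119/416 + 4/253 = 31771/105248 ≈ 0.30187)
c(Y) = 22 (c(Y) = 8 - Y*(-14)/Y = 8 - (-14*Y)/Y = 8 - 1*(-14) = 8 + 14 = 22)
S = 22
(S + b)**2 = (22 + 31771/105248)**2 = (2347227/105248)**2 = 5509474589529/11077141504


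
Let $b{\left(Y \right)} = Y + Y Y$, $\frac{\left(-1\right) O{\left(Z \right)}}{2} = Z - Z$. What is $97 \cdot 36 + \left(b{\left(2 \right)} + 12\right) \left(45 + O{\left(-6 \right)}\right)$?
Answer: $4302$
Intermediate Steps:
$O{\left(Z \right)} = 0$ ($O{\left(Z \right)} = - 2 \left(Z - Z\right) = \left(-2\right) 0 = 0$)
$b{\left(Y \right)} = Y + Y^{2}$
$97 \cdot 36 + \left(b{\left(2 \right)} + 12\right) \left(45 + O{\left(-6 \right)}\right) = 97 \cdot 36 + \left(2 \left(1 + 2\right) + 12\right) \left(45 + 0\right) = 3492 + \left(2 \cdot 3 + 12\right) 45 = 3492 + \left(6 + 12\right) 45 = 3492 + 18 \cdot 45 = 3492 + 810 = 4302$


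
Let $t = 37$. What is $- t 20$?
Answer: $-740$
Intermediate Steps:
$- t 20 = \left(-1\right) 37 \cdot 20 = \left(-37\right) 20 = -740$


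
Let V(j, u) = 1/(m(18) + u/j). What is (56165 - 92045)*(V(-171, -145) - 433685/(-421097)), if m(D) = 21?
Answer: -7589762540295/196652299 ≈ -38595.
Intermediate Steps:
V(j, u) = 1/(21 + u/j)
(56165 - 92045)*(V(-171, -145) - 433685/(-421097)) = (56165 - 92045)*(-171/(-145 + 21*(-171)) - 433685/(-421097)) = -35880*(-171/(-145 - 3591) - 433685*(-1/421097)) = -35880*(-171/(-3736) + 433685/421097) = -35880*(-171*(-1/3736) + 433685/421097) = -35880*(171/3736 + 433685/421097) = -35880*1692254747/1573218392 = -7589762540295/196652299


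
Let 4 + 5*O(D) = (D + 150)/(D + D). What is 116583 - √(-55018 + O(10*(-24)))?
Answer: 116583 - I*√22007505/20 ≈ 1.1658e+5 - 234.56*I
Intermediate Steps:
O(D) = -⅘ + (150 + D)/(10*D) (O(D) = -⅘ + ((D + 150)/(D + D))/5 = -⅘ + ((150 + D)/((2*D)))/5 = -⅘ + ((150 + D)*(1/(2*D)))/5 = -⅘ + ((150 + D)/(2*D))/5 = -⅘ + (150 + D)/(10*D))
116583 - √(-55018 + O(10*(-24))) = 116583 - √(-55018 + (-7/10 + 15/((10*(-24))))) = 116583 - √(-55018 + (-7/10 + 15/(-240))) = 116583 - √(-55018 + (-7/10 + 15*(-1/240))) = 116583 - √(-55018 + (-7/10 - 1/16)) = 116583 - √(-55018 - 61/80) = 116583 - √(-4401501/80) = 116583 - I*√22007505/20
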